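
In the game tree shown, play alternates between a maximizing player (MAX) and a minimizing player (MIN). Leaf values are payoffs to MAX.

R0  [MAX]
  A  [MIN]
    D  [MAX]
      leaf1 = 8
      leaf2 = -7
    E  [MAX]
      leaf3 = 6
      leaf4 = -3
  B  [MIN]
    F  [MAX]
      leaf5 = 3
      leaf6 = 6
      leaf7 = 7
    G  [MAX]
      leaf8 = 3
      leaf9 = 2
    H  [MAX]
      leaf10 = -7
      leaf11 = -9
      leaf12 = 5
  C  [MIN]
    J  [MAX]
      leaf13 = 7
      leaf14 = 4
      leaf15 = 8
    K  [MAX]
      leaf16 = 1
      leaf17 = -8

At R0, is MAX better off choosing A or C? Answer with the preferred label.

D (MAX): max(8, -7) = 8
E (MAX): max(6, -3) = 6
A (MIN): min(8, 6) = 6
J (MAX): max(7, 4, 8) = 8
K (MAX): max(1, -8) = 1
C (MIN): min(8, 1) = 1
MAX prefers the higher value; A=6, C=1. A is better since 6 > 1.

A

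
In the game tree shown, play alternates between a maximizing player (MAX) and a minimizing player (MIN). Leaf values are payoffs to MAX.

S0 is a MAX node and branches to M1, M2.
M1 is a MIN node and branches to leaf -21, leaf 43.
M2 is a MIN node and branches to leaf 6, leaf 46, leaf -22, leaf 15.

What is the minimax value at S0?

M1 (MIN): min(-21, 43) = -21
M2 (MIN): min(6, 46, -22, 15) = -22
S0 (MAX): max(-21, -22) = -21

-21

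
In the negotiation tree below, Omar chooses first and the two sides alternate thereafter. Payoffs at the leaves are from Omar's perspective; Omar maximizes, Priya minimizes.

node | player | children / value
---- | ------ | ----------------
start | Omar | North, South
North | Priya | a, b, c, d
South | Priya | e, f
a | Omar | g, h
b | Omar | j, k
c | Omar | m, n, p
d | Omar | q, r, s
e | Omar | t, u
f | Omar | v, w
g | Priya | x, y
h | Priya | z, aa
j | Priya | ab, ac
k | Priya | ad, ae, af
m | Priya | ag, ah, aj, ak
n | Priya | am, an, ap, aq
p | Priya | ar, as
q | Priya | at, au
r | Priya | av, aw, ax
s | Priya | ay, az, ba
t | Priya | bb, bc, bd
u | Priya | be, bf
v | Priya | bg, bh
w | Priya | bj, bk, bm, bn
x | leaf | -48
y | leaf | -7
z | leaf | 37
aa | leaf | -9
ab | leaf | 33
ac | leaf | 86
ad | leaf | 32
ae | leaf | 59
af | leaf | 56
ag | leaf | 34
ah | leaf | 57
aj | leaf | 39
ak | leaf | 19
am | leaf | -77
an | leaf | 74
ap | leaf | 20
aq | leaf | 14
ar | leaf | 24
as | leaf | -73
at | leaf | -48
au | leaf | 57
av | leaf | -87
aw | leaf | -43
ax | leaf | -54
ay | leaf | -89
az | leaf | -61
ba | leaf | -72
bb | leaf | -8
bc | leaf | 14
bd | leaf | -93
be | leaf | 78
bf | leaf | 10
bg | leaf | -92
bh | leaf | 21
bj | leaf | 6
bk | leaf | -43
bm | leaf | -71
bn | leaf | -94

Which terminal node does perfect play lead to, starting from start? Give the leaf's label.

g (Priya): min(-48, -7) = -48
h (Priya): min(37, -9) = -9
a (Omar): max(-48, -9) = -9
j (Priya): min(33, 86) = 33
k (Priya): min(32, 59, 56) = 32
b (Omar): max(33, 32) = 33
m (Priya): min(34, 57, 39, 19) = 19
n (Priya): min(-77, 74, 20, 14) = -77
p (Priya): min(24, -73) = -73
c (Omar): max(19, -77, -73) = 19
q (Priya): min(-48, 57) = -48
r (Priya): min(-87, -43, -54) = -87
s (Priya): min(-89, -61, -72) = -89
d (Omar): max(-48, -87, -89) = -48
North (Priya): min(-9, 33, 19, -48) = -48
t (Priya): min(-8, 14, -93) = -93
u (Priya): min(78, 10) = 10
e (Omar): max(-93, 10) = 10
v (Priya): min(-92, 21) = -92
w (Priya): min(6, -43, -71, -94) = -94
f (Omar): max(-92, -94) = -92
South (Priya): min(10, -92) = -92
start (Omar): max(-48, -92) = -48
At start, Omar picks North (highest: -48).
At North, Priya picks d (lowest: -48).
At d, Omar picks q (highest: -48).
At q, Priya picks at (lowest: -48).
Terminal value -48.

at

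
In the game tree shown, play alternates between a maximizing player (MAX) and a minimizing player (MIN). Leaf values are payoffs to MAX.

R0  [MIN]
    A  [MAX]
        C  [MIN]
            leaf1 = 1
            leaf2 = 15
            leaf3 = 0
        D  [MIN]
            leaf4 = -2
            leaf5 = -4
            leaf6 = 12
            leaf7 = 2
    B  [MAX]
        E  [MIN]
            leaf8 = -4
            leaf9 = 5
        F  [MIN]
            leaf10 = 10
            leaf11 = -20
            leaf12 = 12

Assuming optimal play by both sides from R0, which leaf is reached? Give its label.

leaf8

C (MIN): min(1, 15, 0) = 0
D (MIN): min(-2, -4, 12, 2) = -4
A (MAX): max(0, -4) = 0
E (MIN): min(-4, 5) = -4
F (MIN): min(10, -20, 12) = -20
B (MAX): max(-4, -20) = -4
R0 (MIN): min(0, -4) = -4
At R0, MIN picks B (lowest: -4).
At B, MAX picks E (highest: -4).
At E, MIN picks leaf8 (lowest: -4).
Terminal value -4.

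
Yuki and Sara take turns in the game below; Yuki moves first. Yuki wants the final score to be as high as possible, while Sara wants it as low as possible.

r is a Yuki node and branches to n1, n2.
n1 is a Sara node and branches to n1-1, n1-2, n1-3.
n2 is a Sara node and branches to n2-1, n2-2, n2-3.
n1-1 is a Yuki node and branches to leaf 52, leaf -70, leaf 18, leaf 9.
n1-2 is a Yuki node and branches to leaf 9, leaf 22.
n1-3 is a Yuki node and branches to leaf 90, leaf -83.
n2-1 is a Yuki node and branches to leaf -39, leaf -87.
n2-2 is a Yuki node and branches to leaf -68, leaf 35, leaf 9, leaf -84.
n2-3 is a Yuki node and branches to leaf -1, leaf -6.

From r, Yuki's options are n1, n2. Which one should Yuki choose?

n1

n1-1 (Yuki): max(52, -70, 18, 9) = 52
n1-2 (Yuki): max(9, 22) = 22
n1-3 (Yuki): max(90, -83) = 90
n1 (Sara): min(52, 22, 90) = 22
n2-1 (Yuki): max(-39, -87) = -39
n2-2 (Yuki): max(-68, 35, 9, -84) = 35
n2-3 (Yuki): max(-1, -6) = -1
n2 (Sara): min(-39, 35, -1) = -39
r (Yuki): max(22, -39) = 22
Yuki at r wants the highest of {n1=22, n2=-39}, so chooses n1.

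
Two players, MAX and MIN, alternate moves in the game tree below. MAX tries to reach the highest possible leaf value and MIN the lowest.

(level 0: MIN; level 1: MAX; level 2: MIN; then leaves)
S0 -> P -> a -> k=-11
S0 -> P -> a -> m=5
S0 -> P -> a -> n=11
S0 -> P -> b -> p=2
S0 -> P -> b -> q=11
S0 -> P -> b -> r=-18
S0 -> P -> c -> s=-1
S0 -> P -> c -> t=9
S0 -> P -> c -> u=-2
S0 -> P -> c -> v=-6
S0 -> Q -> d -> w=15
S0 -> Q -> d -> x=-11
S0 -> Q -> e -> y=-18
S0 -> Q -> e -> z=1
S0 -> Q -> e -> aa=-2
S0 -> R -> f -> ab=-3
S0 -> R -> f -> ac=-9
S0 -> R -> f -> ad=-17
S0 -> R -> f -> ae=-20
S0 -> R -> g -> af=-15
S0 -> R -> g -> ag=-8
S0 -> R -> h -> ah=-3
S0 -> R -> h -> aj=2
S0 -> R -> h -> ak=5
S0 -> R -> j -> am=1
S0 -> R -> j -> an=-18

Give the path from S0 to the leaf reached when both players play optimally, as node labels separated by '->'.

S0 -> Q -> d -> x

a (MIN): min(-11, 5, 11) = -11
b (MIN): min(2, 11, -18) = -18
c (MIN): min(-1, 9, -2, -6) = -6
P (MAX): max(-11, -18, -6) = -6
d (MIN): min(15, -11) = -11
e (MIN): min(-18, 1, -2) = -18
Q (MAX): max(-11, -18) = -11
f (MIN): min(-3, -9, -17, -20) = -20
g (MIN): min(-15, -8) = -15
h (MIN): min(-3, 2, 5) = -3
j (MIN): min(1, -18) = -18
R (MAX): max(-20, -15, -3, -18) = -3
S0 (MIN): min(-6, -11, -3) = -11
At S0, MIN picks Q (lowest: -11).
At Q, MAX picks d (highest: -11).
At d, MIN picks x (lowest: -11).
Terminal value -11.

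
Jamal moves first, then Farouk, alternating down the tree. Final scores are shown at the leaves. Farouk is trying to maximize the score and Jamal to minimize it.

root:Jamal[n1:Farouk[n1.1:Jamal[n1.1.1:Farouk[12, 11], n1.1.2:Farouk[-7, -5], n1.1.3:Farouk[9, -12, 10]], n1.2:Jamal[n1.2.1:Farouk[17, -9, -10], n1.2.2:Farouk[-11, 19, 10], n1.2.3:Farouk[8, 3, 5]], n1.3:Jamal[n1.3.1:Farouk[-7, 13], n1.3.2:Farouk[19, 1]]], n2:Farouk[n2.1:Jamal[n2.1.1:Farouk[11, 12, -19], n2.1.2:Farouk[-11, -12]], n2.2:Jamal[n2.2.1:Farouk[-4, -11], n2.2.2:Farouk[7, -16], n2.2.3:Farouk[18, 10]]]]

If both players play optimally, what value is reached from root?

-4

n1.1.1 (Farouk): max(12, 11) = 12
n1.1.2 (Farouk): max(-7, -5) = -5
n1.1.3 (Farouk): max(9, -12, 10) = 10
n1.1 (Jamal): min(12, -5, 10) = -5
n1.2.1 (Farouk): max(17, -9, -10) = 17
n1.2.2 (Farouk): max(-11, 19, 10) = 19
n1.2.3 (Farouk): max(8, 3, 5) = 8
n1.2 (Jamal): min(17, 19, 8) = 8
n1.3.1 (Farouk): max(-7, 13) = 13
n1.3.2 (Farouk): max(19, 1) = 19
n1.3 (Jamal): min(13, 19) = 13
n1 (Farouk): max(-5, 8, 13) = 13
n2.1.1 (Farouk): max(11, 12, -19) = 12
n2.1.2 (Farouk): max(-11, -12) = -11
n2.1 (Jamal): min(12, -11) = -11
n2.2.1 (Farouk): max(-4, -11) = -4
n2.2.2 (Farouk): max(7, -16) = 7
n2.2.3 (Farouk): max(18, 10) = 18
n2.2 (Jamal): min(-4, 7, 18) = -4
n2 (Farouk): max(-11, -4) = -4
root (Jamal): min(13, -4) = -4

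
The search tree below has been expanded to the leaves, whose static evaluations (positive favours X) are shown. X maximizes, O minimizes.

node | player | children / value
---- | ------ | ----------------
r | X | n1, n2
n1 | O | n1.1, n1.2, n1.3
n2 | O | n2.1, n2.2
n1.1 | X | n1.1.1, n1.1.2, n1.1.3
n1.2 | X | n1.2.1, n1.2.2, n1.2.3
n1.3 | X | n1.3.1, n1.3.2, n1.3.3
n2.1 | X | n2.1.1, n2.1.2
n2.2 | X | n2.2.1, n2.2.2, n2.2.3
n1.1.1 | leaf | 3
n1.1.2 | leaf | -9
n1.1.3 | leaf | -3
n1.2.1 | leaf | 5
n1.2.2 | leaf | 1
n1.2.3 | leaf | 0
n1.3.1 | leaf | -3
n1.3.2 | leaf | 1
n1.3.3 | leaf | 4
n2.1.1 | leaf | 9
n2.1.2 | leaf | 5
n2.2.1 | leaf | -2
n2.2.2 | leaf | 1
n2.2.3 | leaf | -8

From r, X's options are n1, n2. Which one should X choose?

n1

n1.1 (X): max(3, -9, -3) = 3
n1.2 (X): max(5, 1, 0) = 5
n1.3 (X): max(-3, 1, 4) = 4
n1 (O): min(3, 5, 4) = 3
n2.1 (X): max(9, 5) = 9
n2.2 (X): max(-2, 1, -8) = 1
n2 (O): min(9, 1) = 1
r (X): max(3, 1) = 3
X at r wants the highest of {n1=3, n2=1}, so chooses n1.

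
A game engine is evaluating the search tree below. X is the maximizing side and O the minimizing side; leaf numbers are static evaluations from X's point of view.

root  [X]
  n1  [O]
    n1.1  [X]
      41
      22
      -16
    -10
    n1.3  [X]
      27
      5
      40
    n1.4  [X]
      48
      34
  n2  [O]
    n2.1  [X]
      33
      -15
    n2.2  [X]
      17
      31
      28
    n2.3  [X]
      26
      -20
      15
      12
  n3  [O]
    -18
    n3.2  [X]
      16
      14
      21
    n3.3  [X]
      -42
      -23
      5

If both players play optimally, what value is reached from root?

n1.1 (X): max(41, 22, -16) = 41
n1.3 (X): max(27, 5, 40) = 40
n1.4 (X): max(48, 34) = 48
n1 (O): min(41, -10, 40, 48) = -10
n2.1 (X): max(33, -15) = 33
n2.2 (X): max(17, 31, 28) = 31
n2.3 (X): max(26, -20, 15, 12) = 26
n2 (O): min(33, 31, 26) = 26
n3.2 (X): max(16, 14, 21) = 21
n3.3 (X): max(-42, -23, 5) = 5
n3 (O): min(-18, 21, 5) = -18
root (X): max(-10, 26, -18) = 26

26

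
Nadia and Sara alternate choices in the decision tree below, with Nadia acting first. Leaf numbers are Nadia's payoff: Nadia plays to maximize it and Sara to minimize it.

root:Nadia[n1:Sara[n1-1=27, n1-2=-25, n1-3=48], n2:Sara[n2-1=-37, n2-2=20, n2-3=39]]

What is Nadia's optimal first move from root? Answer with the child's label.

n1

n1 (Sara): min(27, -25, 48) = -25
n2 (Sara): min(-37, 20, 39) = -37
root (Nadia): max(-25, -37) = -25
Nadia at root wants the highest of {n1=-25, n2=-37}, so chooses n1.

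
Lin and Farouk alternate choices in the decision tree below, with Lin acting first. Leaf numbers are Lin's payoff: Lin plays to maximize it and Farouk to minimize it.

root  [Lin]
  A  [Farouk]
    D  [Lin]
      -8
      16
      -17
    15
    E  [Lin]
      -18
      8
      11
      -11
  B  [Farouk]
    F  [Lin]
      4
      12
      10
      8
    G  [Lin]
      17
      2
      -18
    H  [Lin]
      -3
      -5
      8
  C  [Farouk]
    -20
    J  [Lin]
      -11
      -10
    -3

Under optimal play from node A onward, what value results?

11

D (Lin): max(-8, 16, -17) = 16
E (Lin): max(-18, 8, 11, -11) = 11
A (Farouk): min(16, 15, 11) = 11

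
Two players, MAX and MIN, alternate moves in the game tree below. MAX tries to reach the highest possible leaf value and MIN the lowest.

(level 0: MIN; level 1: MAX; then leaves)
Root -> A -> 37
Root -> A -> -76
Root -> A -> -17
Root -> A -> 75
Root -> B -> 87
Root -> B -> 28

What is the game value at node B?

87

B (MAX): max(87, 28) = 87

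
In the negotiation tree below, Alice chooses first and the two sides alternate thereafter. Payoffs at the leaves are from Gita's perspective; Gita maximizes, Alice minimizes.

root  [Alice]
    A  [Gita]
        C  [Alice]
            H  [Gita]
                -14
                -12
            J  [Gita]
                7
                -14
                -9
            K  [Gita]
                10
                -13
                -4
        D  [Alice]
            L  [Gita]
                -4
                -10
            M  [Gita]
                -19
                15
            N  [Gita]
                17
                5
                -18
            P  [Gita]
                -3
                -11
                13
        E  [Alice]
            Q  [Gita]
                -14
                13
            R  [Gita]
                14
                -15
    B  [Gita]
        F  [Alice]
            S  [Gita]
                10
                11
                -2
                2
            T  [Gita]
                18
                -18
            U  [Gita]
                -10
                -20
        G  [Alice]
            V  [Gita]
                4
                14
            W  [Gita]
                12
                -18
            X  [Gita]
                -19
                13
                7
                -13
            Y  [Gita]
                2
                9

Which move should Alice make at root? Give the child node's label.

H (Gita): max(-14, -12) = -12
J (Gita): max(7, -14, -9) = 7
K (Gita): max(10, -13, -4) = 10
C (Alice): min(-12, 7, 10) = -12
L (Gita): max(-4, -10) = -4
M (Gita): max(-19, 15) = 15
N (Gita): max(17, 5, -18) = 17
P (Gita): max(-3, -11, 13) = 13
D (Alice): min(-4, 15, 17, 13) = -4
Q (Gita): max(-14, 13) = 13
R (Gita): max(14, -15) = 14
E (Alice): min(13, 14) = 13
A (Gita): max(-12, -4, 13) = 13
S (Gita): max(10, 11, -2, 2) = 11
T (Gita): max(18, -18) = 18
U (Gita): max(-10, -20) = -10
F (Alice): min(11, 18, -10) = -10
V (Gita): max(4, 14) = 14
W (Gita): max(12, -18) = 12
X (Gita): max(-19, 13, 7, -13) = 13
Y (Gita): max(2, 9) = 9
G (Alice): min(14, 12, 13, 9) = 9
B (Gita): max(-10, 9) = 9
root (Alice): min(13, 9) = 9
Alice at root wants the lowest of {A=13, B=9}, so chooses B.

B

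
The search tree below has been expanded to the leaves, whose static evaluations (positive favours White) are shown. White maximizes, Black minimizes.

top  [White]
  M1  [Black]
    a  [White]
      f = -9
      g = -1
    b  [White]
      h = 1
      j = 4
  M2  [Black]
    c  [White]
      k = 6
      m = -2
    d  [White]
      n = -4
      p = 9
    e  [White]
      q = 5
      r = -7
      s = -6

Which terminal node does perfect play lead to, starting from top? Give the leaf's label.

q

a (White): max(-9, -1) = -1
b (White): max(1, 4) = 4
M1 (Black): min(-1, 4) = -1
c (White): max(6, -2) = 6
d (White): max(-4, 9) = 9
e (White): max(5, -7, -6) = 5
M2 (Black): min(6, 9, 5) = 5
top (White): max(-1, 5) = 5
At top, White picks M2 (highest: 5).
At M2, Black picks e (lowest: 5).
At e, White picks q (highest: 5).
Terminal value 5.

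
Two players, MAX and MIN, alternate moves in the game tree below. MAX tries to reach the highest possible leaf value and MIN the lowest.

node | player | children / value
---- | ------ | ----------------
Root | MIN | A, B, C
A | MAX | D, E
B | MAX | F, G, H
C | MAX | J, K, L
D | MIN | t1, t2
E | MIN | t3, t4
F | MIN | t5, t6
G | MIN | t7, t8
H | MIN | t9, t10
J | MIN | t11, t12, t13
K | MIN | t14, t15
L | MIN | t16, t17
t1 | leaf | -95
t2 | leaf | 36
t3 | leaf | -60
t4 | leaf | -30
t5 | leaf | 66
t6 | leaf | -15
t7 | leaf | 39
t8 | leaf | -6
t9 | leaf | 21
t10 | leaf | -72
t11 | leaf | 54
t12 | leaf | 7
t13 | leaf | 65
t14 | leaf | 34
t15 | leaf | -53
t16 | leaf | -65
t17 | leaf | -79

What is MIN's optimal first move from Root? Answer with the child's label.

A

D (MIN): min(-95, 36) = -95
E (MIN): min(-60, -30) = -60
A (MAX): max(-95, -60) = -60
F (MIN): min(66, -15) = -15
G (MIN): min(39, -6) = -6
H (MIN): min(21, -72) = -72
B (MAX): max(-15, -6, -72) = -6
J (MIN): min(54, 7, 65) = 7
K (MIN): min(34, -53) = -53
L (MIN): min(-65, -79) = -79
C (MAX): max(7, -53, -79) = 7
Root (MIN): min(-60, -6, 7) = -60
MIN at Root wants the lowest of {A=-60, B=-6, C=7}, so chooses A.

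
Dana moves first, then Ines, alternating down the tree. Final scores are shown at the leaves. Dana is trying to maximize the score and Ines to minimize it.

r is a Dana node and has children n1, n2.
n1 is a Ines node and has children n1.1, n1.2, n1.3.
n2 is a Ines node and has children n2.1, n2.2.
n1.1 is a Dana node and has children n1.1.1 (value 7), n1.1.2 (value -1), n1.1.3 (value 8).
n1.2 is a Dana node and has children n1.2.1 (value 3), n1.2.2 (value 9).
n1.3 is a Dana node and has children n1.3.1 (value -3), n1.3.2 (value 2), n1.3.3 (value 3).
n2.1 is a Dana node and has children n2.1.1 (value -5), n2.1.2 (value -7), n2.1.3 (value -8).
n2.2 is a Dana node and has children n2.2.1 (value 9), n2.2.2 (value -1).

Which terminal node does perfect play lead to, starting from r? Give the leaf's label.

n1.1 (Dana): max(7, -1, 8) = 8
n1.2 (Dana): max(3, 9) = 9
n1.3 (Dana): max(-3, 2, 3) = 3
n1 (Ines): min(8, 9, 3) = 3
n2.1 (Dana): max(-5, -7, -8) = -5
n2.2 (Dana): max(9, -1) = 9
n2 (Ines): min(-5, 9) = -5
r (Dana): max(3, -5) = 3
At r, Dana picks n1 (highest: 3).
At n1, Ines picks n1.3 (lowest: 3).
At n1.3, Dana picks n1.3.3 (highest: 3).
Terminal value 3.

n1.3.3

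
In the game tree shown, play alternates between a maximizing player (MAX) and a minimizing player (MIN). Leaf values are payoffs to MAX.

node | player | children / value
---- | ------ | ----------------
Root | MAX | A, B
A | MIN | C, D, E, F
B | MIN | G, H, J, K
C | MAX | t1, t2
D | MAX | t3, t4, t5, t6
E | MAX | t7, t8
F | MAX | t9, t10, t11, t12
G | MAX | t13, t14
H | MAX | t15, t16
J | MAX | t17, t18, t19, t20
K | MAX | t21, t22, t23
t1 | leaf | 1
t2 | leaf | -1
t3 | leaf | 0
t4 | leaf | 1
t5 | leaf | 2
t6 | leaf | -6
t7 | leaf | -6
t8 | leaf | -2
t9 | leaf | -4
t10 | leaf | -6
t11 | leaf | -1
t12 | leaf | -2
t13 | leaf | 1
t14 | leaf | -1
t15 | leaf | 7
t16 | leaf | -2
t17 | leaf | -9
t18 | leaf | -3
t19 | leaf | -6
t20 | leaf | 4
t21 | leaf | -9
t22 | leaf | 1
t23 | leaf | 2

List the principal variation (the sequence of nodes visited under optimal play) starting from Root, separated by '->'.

Root -> B -> G -> t13

C (MAX): max(1, -1) = 1
D (MAX): max(0, 1, 2, -6) = 2
E (MAX): max(-6, -2) = -2
F (MAX): max(-4, -6, -1, -2) = -1
A (MIN): min(1, 2, -2, -1) = -2
G (MAX): max(1, -1) = 1
H (MAX): max(7, -2) = 7
J (MAX): max(-9, -3, -6, 4) = 4
K (MAX): max(-9, 1, 2) = 2
B (MIN): min(1, 7, 4, 2) = 1
Root (MAX): max(-2, 1) = 1
At Root, MAX picks B (highest: 1).
At B, MIN picks G (lowest: 1).
At G, MAX picks t13 (highest: 1).
Terminal value 1.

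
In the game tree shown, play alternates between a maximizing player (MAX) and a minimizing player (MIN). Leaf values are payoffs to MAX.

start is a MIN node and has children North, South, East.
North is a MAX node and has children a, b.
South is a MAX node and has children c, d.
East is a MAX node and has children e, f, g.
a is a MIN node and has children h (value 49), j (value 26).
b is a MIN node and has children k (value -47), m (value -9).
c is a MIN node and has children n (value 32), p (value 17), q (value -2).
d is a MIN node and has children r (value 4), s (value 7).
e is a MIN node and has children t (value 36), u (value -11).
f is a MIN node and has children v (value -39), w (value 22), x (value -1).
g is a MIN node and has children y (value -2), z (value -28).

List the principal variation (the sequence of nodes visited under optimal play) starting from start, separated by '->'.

a (MIN): min(49, 26) = 26
b (MIN): min(-47, -9) = -47
North (MAX): max(26, -47) = 26
c (MIN): min(32, 17, -2) = -2
d (MIN): min(4, 7) = 4
South (MAX): max(-2, 4) = 4
e (MIN): min(36, -11) = -11
f (MIN): min(-39, 22, -1) = -39
g (MIN): min(-2, -28) = -28
East (MAX): max(-11, -39, -28) = -11
start (MIN): min(26, 4, -11) = -11
At start, MIN picks East (lowest: -11).
At East, MAX picks e (highest: -11).
At e, MIN picks u (lowest: -11).
Terminal value -11.

start -> East -> e -> u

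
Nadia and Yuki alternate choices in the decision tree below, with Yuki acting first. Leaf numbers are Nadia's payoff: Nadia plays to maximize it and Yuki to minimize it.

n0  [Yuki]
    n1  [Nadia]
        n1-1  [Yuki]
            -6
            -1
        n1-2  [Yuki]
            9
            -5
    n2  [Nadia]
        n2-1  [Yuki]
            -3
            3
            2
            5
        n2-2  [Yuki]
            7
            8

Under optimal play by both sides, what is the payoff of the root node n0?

-5

n1-1 (Yuki): min(-6, -1) = -6
n1-2 (Yuki): min(9, -5) = -5
n1 (Nadia): max(-6, -5) = -5
n2-1 (Yuki): min(-3, 3, 2, 5) = -3
n2-2 (Yuki): min(7, 8) = 7
n2 (Nadia): max(-3, 7) = 7
n0 (Yuki): min(-5, 7) = -5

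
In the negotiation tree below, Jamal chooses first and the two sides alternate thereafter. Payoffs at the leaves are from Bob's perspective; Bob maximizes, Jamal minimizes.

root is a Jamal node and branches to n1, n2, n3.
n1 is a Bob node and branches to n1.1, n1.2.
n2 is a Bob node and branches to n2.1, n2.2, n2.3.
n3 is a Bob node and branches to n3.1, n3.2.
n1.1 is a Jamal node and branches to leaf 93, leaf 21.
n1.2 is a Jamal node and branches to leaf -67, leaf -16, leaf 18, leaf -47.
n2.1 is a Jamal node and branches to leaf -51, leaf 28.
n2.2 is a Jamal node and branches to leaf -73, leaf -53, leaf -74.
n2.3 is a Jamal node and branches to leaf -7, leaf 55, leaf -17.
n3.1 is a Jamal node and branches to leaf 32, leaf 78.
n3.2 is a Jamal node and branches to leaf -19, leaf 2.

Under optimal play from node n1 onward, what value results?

21

n1.1 (Jamal): min(93, 21) = 21
n1.2 (Jamal): min(-67, -16, 18, -47) = -67
n1 (Bob): max(21, -67) = 21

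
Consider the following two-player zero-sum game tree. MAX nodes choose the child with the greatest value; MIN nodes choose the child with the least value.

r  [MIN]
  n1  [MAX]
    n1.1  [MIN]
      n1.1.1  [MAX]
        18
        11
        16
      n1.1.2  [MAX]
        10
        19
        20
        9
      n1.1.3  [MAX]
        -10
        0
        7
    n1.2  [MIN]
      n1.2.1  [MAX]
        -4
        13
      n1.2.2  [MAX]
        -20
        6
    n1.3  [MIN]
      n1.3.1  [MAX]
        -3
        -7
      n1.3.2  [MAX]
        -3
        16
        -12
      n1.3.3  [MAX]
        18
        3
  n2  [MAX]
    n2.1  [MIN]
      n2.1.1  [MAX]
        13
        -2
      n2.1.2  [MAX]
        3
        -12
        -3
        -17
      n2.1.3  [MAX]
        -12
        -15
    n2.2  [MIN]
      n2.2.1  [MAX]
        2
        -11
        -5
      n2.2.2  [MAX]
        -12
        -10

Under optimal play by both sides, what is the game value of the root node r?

n1.1.1 (MAX): max(18, 11, 16) = 18
n1.1.2 (MAX): max(10, 19, 20, 9) = 20
n1.1.3 (MAX): max(-10, 0, 7) = 7
n1.1 (MIN): min(18, 20, 7) = 7
n1.2.1 (MAX): max(-4, 13) = 13
n1.2.2 (MAX): max(-20, 6) = 6
n1.2 (MIN): min(13, 6) = 6
n1.3.1 (MAX): max(-3, -7) = -3
n1.3.2 (MAX): max(-3, 16, -12) = 16
n1.3.3 (MAX): max(18, 3) = 18
n1.3 (MIN): min(-3, 16, 18) = -3
n1 (MAX): max(7, 6, -3) = 7
n2.1.1 (MAX): max(13, -2) = 13
n2.1.2 (MAX): max(3, -12, -3, -17) = 3
n2.1.3 (MAX): max(-12, -15) = -12
n2.1 (MIN): min(13, 3, -12) = -12
n2.2.1 (MAX): max(2, -11, -5) = 2
n2.2.2 (MAX): max(-12, -10) = -10
n2.2 (MIN): min(2, -10) = -10
n2 (MAX): max(-12, -10) = -10
r (MIN): min(7, -10) = -10

-10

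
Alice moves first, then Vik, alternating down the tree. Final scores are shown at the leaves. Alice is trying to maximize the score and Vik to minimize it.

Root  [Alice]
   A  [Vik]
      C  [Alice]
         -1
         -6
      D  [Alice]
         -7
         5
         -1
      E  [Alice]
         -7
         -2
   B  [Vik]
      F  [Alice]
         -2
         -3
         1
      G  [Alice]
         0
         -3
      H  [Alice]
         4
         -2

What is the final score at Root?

0

C (Alice): max(-1, -6) = -1
D (Alice): max(-7, 5, -1) = 5
E (Alice): max(-7, -2) = -2
A (Vik): min(-1, 5, -2) = -2
F (Alice): max(-2, -3, 1) = 1
G (Alice): max(0, -3) = 0
H (Alice): max(4, -2) = 4
B (Vik): min(1, 0, 4) = 0
Root (Alice): max(-2, 0) = 0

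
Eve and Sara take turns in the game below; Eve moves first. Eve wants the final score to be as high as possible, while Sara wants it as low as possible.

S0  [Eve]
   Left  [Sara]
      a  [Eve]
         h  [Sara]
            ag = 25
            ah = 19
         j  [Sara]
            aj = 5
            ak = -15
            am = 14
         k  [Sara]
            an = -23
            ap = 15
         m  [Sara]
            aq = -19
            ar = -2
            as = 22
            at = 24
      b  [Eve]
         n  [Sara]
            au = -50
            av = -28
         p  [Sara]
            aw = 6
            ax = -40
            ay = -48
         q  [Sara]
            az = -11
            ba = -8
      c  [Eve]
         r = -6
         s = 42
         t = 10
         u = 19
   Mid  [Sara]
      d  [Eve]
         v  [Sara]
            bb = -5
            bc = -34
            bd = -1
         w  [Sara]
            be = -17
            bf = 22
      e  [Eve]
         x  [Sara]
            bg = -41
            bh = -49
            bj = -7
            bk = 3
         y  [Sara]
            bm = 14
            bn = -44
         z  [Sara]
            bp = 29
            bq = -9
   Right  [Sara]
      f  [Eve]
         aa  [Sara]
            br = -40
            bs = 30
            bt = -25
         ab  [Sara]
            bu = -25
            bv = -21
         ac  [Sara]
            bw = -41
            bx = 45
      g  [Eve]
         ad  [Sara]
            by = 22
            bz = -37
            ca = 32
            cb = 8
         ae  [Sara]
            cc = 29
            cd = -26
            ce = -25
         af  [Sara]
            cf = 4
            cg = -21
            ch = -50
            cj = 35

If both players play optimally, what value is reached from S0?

h (Sara): min(25, 19) = 19
j (Sara): min(5, -15, 14) = -15
k (Sara): min(-23, 15) = -23
m (Sara): min(-19, -2, 22, 24) = -19
a (Eve): max(19, -15, -23, -19) = 19
n (Sara): min(-50, -28) = -50
p (Sara): min(6, -40, -48) = -48
q (Sara): min(-11, -8) = -11
b (Eve): max(-50, -48, -11) = -11
c (Eve): max(-6, 42, 10, 19) = 42
Left (Sara): min(19, -11, 42) = -11
v (Sara): min(-5, -34, -1) = -34
w (Sara): min(-17, 22) = -17
d (Eve): max(-34, -17) = -17
x (Sara): min(-41, -49, -7, 3) = -49
y (Sara): min(14, -44) = -44
z (Sara): min(29, -9) = -9
e (Eve): max(-49, -44, -9) = -9
Mid (Sara): min(-17, -9) = -17
aa (Sara): min(-40, 30, -25) = -40
ab (Sara): min(-25, -21) = -25
ac (Sara): min(-41, 45) = -41
f (Eve): max(-40, -25, -41) = -25
ad (Sara): min(22, -37, 32, 8) = -37
ae (Sara): min(29, -26, -25) = -26
af (Sara): min(4, -21, -50, 35) = -50
g (Eve): max(-37, -26, -50) = -26
Right (Sara): min(-25, -26) = -26
S0 (Eve): max(-11, -17, -26) = -11

-11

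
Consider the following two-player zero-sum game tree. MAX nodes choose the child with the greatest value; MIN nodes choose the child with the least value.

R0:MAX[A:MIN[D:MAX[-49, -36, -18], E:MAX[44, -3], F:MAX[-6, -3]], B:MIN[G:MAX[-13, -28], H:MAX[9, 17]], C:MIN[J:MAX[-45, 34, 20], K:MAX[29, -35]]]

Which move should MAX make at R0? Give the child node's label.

D (MAX): max(-49, -36, -18) = -18
E (MAX): max(44, -3) = 44
F (MAX): max(-6, -3) = -3
A (MIN): min(-18, 44, -3) = -18
G (MAX): max(-13, -28) = -13
H (MAX): max(9, 17) = 17
B (MIN): min(-13, 17) = -13
J (MAX): max(-45, 34, 20) = 34
K (MAX): max(29, -35) = 29
C (MIN): min(34, 29) = 29
R0 (MAX): max(-18, -13, 29) = 29
MAX at R0 wants the highest of {A=-18, B=-13, C=29}, so chooses C.

C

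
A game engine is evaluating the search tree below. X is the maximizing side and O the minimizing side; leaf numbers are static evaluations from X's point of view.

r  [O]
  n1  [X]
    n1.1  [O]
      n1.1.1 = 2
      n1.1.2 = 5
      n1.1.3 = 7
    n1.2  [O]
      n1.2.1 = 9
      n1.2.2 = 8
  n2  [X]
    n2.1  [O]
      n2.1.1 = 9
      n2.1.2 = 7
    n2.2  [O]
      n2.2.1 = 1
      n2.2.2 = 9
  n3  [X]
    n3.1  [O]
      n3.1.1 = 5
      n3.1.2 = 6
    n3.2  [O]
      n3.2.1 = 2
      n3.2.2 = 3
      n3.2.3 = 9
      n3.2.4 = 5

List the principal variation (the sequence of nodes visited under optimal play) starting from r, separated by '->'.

n1.1 (O): min(2, 5, 7) = 2
n1.2 (O): min(9, 8) = 8
n1 (X): max(2, 8) = 8
n2.1 (O): min(9, 7) = 7
n2.2 (O): min(1, 9) = 1
n2 (X): max(7, 1) = 7
n3.1 (O): min(5, 6) = 5
n3.2 (O): min(2, 3, 9, 5) = 2
n3 (X): max(5, 2) = 5
r (O): min(8, 7, 5) = 5
At r, O picks n3 (lowest: 5).
At n3, X picks n3.1 (highest: 5).
At n3.1, O picks n3.1.1 (lowest: 5).
Terminal value 5.

r -> n3 -> n3.1 -> n3.1.1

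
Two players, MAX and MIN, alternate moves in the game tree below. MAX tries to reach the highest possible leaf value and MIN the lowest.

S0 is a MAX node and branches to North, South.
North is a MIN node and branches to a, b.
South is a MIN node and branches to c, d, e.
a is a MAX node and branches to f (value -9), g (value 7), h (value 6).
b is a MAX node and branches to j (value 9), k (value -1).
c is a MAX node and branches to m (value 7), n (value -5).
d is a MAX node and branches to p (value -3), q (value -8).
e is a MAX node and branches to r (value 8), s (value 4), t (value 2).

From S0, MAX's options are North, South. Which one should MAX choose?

a (MAX): max(-9, 7, 6) = 7
b (MAX): max(9, -1) = 9
North (MIN): min(7, 9) = 7
c (MAX): max(7, -5) = 7
d (MAX): max(-3, -8) = -3
e (MAX): max(8, 4, 2) = 8
South (MIN): min(7, -3, 8) = -3
S0 (MAX): max(7, -3) = 7
MAX at S0 wants the highest of {North=7, South=-3}, so chooses North.

North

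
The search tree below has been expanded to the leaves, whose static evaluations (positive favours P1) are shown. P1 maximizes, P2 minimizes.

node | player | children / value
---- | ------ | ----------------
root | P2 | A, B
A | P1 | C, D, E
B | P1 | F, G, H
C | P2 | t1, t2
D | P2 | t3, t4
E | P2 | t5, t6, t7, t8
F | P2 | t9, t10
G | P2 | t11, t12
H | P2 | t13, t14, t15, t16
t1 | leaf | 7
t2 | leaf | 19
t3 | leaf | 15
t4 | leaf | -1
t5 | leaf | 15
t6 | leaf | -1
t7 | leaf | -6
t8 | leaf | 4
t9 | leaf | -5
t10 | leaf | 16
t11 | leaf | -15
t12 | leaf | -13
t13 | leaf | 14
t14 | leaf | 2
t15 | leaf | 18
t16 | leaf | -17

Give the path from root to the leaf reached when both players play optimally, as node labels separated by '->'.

C (P2): min(7, 19) = 7
D (P2): min(15, -1) = -1
E (P2): min(15, -1, -6, 4) = -6
A (P1): max(7, -1, -6) = 7
F (P2): min(-5, 16) = -5
G (P2): min(-15, -13) = -15
H (P2): min(14, 2, 18, -17) = -17
B (P1): max(-5, -15, -17) = -5
root (P2): min(7, -5) = -5
At root, P2 picks B (lowest: -5).
At B, P1 picks F (highest: -5).
At F, P2 picks t9 (lowest: -5).
Terminal value -5.

root -> B -> F -> t9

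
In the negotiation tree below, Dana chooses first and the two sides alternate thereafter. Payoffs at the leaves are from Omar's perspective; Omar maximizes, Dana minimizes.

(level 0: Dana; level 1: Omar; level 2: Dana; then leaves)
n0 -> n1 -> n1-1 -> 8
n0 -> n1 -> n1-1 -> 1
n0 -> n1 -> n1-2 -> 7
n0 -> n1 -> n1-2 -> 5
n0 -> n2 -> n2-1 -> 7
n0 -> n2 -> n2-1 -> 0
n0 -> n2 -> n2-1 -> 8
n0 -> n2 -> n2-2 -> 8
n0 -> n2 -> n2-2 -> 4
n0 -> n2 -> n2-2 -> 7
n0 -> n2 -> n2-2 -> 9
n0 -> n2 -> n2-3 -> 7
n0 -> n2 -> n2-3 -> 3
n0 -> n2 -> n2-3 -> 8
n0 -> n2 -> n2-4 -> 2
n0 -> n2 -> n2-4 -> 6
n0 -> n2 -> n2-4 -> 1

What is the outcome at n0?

4

n1-1 (Dana): min(8, 1) = 1
n1-2 (Dana): min(7, 5) = 5
n1 (Omar): max(1, 5) = 5
n2-1 (Dana): min(7, 0, 8) = 0
n2-2 (Dana): min(8, 4, 7, 9) = 4
n2-3 (Dana): min(7, 3, 8) = 3
n2-4 (Dana): min(2, 6, 1) = 1
n2 (Omar): max(0, 4, 3, 1) = 4
n0 (Dana): min(5, 4) = 4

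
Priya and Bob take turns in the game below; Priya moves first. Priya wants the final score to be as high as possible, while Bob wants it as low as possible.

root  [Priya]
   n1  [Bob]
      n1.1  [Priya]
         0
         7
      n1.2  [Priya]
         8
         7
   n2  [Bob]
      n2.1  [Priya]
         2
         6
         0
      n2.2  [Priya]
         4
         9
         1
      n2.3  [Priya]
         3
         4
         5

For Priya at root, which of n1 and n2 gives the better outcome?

n1.1 (Priya): max(0, 7) = 7
n1.2 (Priya): max(8, 7) = 8
n1 (Bob): min(7, 8) = 7
n2.1 (Priya): max(2, 6, 0) = 6
n2.2 (Priya): max(4, 9, 1) = 9
n2.3 (Priya): max(3, 4, 5) = 5
n2 (Bob): min(6, 9, 5) = 5
Priya prefers the higher value; n1=7, n2=5. n1 is better since 7 > 5.

n1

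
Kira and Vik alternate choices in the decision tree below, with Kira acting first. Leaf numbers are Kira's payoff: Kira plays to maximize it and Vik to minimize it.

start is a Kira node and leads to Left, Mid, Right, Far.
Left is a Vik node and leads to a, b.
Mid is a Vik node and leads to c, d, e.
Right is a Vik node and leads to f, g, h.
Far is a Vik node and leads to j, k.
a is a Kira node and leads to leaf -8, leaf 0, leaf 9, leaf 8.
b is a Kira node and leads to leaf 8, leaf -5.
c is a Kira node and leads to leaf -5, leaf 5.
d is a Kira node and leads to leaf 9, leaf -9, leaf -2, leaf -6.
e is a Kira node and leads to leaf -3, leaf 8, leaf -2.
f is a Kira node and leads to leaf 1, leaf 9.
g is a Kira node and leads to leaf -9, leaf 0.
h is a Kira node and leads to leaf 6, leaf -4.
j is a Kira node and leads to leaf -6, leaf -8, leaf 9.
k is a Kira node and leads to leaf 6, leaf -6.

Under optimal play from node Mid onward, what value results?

5

c (Kira): max(-5, 5) = 5
d (Kira): max(9, -9, -2, -6) = 9
e (Kira): max(-3, 8, -2) = 8
Mid (Vik): min(5, 9, 8) = 5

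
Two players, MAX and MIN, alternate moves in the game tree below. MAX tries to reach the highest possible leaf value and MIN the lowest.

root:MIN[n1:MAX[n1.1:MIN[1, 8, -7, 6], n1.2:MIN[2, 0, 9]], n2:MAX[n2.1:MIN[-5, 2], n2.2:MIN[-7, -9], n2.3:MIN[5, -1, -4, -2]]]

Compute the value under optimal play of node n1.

0

n1.1 (MIN): min(1, 8, -7, 6) = -7
n1.2 (MIN): min(2, 0, 9) = 0
n1 (MAX): max(-7, 0) = 0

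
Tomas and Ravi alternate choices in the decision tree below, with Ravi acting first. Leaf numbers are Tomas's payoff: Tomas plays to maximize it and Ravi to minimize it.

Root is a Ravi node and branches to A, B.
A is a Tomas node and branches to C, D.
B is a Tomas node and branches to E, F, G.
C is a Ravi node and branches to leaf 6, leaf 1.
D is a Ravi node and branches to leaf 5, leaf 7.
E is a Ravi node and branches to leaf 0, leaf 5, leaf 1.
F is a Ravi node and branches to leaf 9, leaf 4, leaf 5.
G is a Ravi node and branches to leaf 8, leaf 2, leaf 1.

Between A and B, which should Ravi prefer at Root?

C (Ravi): min(6, 1) = 1
D (Ravi): min(5, 7) = 5
A (Tomas): max(1, 5) = 5
E (Ravi): min(0, 5, 1) = 0
F (Ravi): min(9, 4, 5) = 4
G (Ravi): min(8, 2, 1) = 1
B (Tomas): max(0, 4, 1) = 4
Ravi prefers the lower value; A=5, B=4. B is better since 4 < 5.

B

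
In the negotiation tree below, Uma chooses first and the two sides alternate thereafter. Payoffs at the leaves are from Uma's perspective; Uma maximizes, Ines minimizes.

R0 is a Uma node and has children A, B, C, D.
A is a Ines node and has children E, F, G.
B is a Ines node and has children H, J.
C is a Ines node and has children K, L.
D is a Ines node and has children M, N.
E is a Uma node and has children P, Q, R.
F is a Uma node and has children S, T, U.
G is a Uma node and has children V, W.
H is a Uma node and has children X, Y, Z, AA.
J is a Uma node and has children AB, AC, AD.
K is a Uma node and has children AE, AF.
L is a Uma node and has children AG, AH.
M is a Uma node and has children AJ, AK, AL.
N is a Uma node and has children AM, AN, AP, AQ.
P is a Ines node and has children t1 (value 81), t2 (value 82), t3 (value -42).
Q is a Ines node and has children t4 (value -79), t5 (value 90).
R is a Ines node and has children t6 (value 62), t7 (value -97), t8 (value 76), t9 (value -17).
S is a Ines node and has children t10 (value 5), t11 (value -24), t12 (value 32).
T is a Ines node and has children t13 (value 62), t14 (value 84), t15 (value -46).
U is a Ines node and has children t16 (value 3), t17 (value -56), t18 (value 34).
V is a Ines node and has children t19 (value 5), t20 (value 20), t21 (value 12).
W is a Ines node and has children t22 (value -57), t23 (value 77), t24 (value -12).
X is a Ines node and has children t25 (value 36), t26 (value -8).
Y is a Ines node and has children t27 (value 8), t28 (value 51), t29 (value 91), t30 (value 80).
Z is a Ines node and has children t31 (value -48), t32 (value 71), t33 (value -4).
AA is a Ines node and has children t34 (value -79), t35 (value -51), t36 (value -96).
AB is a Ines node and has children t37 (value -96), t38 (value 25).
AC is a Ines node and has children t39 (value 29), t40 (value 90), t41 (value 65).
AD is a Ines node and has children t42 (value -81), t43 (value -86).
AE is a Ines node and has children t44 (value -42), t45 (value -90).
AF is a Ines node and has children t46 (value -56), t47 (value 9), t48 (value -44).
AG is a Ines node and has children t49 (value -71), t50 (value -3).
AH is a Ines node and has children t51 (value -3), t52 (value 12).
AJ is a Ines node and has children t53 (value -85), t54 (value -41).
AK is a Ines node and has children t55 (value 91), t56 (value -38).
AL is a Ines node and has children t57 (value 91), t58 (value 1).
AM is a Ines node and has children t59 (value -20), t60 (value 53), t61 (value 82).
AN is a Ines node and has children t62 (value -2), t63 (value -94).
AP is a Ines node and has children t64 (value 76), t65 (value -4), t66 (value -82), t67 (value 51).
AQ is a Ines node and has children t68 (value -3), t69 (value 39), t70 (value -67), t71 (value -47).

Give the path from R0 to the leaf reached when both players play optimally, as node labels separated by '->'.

P (Ines): min(81, 82, -42) = -42
Q (Ines): min(-79, 90) = -79
R (Ines): min(62, -97, 76, -17) = -97
E (Uma): max(-42, -79, -97) = -42
S (Ines): min(5, -24, 32) = -24
T (Ines): min(62, 84, -46) = -46
U (Ines): min(3, -56, 34) = -56
F (Uma): max(-24, -46, -56) = -24
V (Ines): min(5, 20, 12) = 5
W (Ines): min(-57, 77, -12) = -57
G (Uma): max(5, -57) = 5
A (Ines): min(-42, -24, 5) = -42
X (Ines): min(36, -8) = -8
Y (Ines): min(8, 51, 91, 80) = 8
Z (Ines): min(-48, 71, -4) = -48
AA (Ines): min(-79, -51, -96) = -96
H (Uma): max(-8, 8, -48, -96) = 8
AB (Ines): min(-96, 25) = -96
AC (Ines): min(29, 90, 65) = 29
AD (Ines): min(-81, -86) = -86
J (Uma): max(-96, 29, -86) = 29
B (Ines): min(8, 29) = 8
AE (Ines): min(-42, -90) = -90
AF (Ines): min(-56, 9, -44) = -56
K (Uma): max(-90, -56) = -56
AG (Ines): min(-71, -3) = -71
AH (Ines): min(-3, 12) = -3
L (Uma): max(-71, -3) = -3
C (Ines): min(-56, -3) = -56
AJ (Ines): min(-85, -41) = -85
AK (Ines): min(91, -38) = -38
AL (Ines): min(91, 1) = 1
M (Uma): max(-85, -38, 1) = 1
AM (Ines): min(-20, 53, 82) = -20
AN (Ines): min(-2, -94) = -94
AP (Ines): min(76, -4, -82, 51) = -82
AQ (Ines): min(-3, 39, -67, -47) = -67
N (Uma): max(-20, -94, -82, -67) = -20
D (Ines): min(1, -20) = -20
R0 (Uma): max(-42, 8, -56, -20) = 8
At R0, Uma picks B (highest: 8).
At B, Ines picks H (lowest: 8).
At H, Uma picks Y (highest: 8).
At Y, Ines picks t27 (lowest: 8).
Terminal value 8.

R0 -> B -> H -> Y -> t27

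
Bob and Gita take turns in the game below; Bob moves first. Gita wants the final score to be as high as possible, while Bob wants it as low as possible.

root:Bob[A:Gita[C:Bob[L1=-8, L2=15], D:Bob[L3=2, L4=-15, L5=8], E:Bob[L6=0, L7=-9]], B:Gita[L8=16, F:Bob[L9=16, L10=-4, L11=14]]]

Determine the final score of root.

-8

C (Bob): min(-8, 15) = -8
D (Bob): min(2, -15, 8) = -15
E (Bob): min(0, -9) = -9
A (Gita): max(-8, -15, -9) = -8
F (Bob): min(16, -4, 14) = -4
B (Gita): max(16, -4) = 16
root (Bob): min(-8, 16) = -8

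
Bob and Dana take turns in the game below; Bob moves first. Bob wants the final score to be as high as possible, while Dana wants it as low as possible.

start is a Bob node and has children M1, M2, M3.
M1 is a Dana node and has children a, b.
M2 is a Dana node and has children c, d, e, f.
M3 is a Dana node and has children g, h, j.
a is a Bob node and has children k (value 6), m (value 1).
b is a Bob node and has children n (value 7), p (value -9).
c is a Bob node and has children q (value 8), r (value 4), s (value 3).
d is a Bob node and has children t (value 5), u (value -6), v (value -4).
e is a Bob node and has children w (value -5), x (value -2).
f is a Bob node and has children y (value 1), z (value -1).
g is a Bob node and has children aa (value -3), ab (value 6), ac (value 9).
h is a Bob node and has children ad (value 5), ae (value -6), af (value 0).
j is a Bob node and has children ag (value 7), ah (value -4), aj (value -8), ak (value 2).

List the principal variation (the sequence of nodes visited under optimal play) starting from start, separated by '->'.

a (Bob): max(6, 1) = 6
b (Bob): max(7, -9) = 7
M1 (Dana): min(6, 7) = 6
c (Bob): max(8, 4, 3) = 8
d (Bob): max(5, -6, -4) = 5
e (Bob): max(-5, -2) = -2
f (Bob): max(1, -1) = 1
M2 (Dana): min(8, 5, -2, 1) = -2
g (Bob): max(-3, 6, 9) = 9
h (Bob): max(5, -6, 0) = 5
j (Bob): max(7, -4, -8, 2) = 7
M3 (Dana): min(9, 5, 7) = 5
start (Bob): max(6, -2, 5) = 6
At start, Bob picks M1 (highest: 6).
At M1, Dana picks a (lowest: 6).
At a, Bob picks k (highest: 6).
Terminal value 6.

start -> M1 -> a -> k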